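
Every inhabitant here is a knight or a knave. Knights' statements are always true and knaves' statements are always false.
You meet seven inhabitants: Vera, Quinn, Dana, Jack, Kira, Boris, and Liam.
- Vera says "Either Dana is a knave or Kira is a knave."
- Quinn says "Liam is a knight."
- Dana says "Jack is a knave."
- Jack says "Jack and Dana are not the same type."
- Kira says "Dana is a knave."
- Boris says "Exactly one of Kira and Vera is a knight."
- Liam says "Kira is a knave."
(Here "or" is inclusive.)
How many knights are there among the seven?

The unique consistent assignment is Vera=knight, Quinn=knave, Dana=knave, Jack=knight, Kira=knight, Boris=knave, Liam=knave.
That has 3 knights.

3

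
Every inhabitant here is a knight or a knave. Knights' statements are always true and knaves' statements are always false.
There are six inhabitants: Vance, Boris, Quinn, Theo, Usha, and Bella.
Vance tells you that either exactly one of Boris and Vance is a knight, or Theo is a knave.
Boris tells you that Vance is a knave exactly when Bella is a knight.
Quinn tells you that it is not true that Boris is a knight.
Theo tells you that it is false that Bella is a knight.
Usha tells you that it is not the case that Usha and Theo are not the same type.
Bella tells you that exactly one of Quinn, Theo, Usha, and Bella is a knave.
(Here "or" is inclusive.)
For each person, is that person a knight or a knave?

As a knave, Vance's statement "either exactly one of Boris and Vance is a knight, or Theo is a knave" should be False; it is.
As a knave, Boris's statement "Vance is a knave exactly when Bella is a knight" should be False; it is.
Quinn is a knight, and the claim "it is not true that Boris is a knight" is indeed true.
Theo (knight): "it is false that Bella is a knight" — true. ✓
Usha (knave): "it is not the case that Usha and Theo are not the same type" — False. ✓
Bella is a knave, so "exactly one of Quinn, Theo, Usha, and Bella is a knave" must be False — and it is.

Vance is a knave, Boris is a knave, Quinn is a knight, Theo is a knight, Usha is a knave, and Bella is a knave.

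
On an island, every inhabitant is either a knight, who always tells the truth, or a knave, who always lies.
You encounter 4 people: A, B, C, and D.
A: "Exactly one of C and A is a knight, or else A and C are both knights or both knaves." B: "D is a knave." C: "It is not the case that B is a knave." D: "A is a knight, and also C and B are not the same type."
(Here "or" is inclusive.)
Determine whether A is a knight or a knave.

A is a knight.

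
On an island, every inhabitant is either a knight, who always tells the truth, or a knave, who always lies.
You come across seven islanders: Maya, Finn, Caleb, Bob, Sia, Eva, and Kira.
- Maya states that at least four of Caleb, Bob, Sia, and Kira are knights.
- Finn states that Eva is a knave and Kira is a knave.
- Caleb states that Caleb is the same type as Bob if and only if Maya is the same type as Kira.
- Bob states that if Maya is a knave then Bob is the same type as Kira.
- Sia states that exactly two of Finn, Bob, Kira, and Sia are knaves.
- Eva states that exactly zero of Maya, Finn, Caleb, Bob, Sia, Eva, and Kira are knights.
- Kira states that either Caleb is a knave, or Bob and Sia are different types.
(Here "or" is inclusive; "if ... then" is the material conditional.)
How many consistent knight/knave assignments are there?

3

Consistent assignments:
  Maya=knave, Finn=knave, Caleb=knight, Bob=knave, Sia=knight, Eva=knave, Kira=knight
  Maya=knave, Finn=knave, Caleb=knave, Bob=knave, Sia=knight, Eva=knave, Kira=knight
  Maya=knave, Finn=knave, Caleb=knave, Bob=knave, Sia=knave, Eva=knave, Kira=knight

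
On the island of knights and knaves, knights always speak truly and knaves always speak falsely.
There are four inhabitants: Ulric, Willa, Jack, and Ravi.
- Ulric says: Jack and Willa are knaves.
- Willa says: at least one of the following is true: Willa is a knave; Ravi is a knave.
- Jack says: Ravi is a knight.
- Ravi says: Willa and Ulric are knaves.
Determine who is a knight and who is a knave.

Ulric is a knave, Willa is a knight, Jack is a knave, and Ravi is a knave.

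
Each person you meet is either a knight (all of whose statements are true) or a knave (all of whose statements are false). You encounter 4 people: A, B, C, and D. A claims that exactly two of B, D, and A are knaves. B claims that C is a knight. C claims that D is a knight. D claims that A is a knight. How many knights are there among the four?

0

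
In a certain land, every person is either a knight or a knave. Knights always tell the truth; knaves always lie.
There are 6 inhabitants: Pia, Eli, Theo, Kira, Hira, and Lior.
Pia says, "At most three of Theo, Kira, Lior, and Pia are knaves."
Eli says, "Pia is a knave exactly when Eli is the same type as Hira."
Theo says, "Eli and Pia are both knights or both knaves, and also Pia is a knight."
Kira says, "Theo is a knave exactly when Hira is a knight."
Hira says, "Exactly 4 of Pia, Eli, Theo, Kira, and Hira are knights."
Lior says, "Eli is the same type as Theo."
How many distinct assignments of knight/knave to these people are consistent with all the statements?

1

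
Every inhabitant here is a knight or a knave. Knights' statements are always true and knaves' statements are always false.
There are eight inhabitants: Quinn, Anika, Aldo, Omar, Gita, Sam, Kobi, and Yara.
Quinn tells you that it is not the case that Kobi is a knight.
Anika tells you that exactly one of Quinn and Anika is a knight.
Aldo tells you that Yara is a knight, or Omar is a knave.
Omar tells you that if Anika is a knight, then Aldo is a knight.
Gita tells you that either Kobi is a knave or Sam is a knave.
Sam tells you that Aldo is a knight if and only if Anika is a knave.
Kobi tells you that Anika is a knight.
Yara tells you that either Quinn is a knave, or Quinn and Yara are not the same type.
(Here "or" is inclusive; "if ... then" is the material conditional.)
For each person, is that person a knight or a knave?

Quinn is a knave, Anika is a knight, Aldo is a knight, Omar is a knight, Gita is a knight, Sam is a knave, Kobi is a knight, and Yara is a knight.

Since Quinn is a knave, "it is not the case that Kobi is a knight" needs to be false, which holds.
Since Anika is a knight, "exactly one of Quinn and Anika is a knight" needs to be true, which holds.
Aldo is a knight; "Yara is a knight, or Omar is a knave" is true, as required.
Omar is a knight, so "if Anika is a knight, then Aldo is a knight" must be true — and it is.
Since Gita is a knight, "either Kobi is a knave or Sam is a knave" needs to be true, which holds.
Sam is a knave, so "Aldo is a knight if and only if Anika is a knave" must be false — and it is.
As a knight, Kobi's statement "Anika is a knight" should be true; it is.
Yara is a knight, so "either Quinn is a knave, or Quinn and Yara are not the same type" must be true — and it is.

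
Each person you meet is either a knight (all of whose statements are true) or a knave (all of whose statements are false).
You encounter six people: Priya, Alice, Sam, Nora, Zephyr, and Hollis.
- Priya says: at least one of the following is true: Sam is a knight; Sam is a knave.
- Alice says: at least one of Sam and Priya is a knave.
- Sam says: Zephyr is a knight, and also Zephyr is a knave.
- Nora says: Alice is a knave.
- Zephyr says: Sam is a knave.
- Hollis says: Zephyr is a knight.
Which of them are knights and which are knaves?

Priya is a knight, Alice is a knight, Sam is a knave, Nora is a knave, Zephyr is a knight, and Hollis is a knight.

Priya is a knight, and the claim "at least one of the following is true: Sam is a knight; Sam is a knave" is indeed true.
Alice (knight): "at least one of Sam and Priya is a knave" — true. ✓
Sam (knave): "Zephyr is a knight, and also Zephyr is a knave" — false. ✓
Nora (knave): "Alice is a knave" — false. ✓
Zephyr is a knight, so "Sam is a knave" must be true — and it is.
As a knight, Hollis's statement "Zephyr is a knight" should be true; it is.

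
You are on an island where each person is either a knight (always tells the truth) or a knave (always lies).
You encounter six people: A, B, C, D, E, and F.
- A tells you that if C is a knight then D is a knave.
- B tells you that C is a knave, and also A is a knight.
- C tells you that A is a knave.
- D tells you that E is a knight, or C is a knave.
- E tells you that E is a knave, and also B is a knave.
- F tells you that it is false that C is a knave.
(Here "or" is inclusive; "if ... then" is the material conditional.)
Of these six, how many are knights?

3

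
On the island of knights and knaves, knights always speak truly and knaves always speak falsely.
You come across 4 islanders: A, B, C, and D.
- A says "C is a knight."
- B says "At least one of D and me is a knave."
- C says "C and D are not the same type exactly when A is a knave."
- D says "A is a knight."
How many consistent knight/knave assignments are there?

1

Consistent assignments:
  A=knave, B=knight, C=knave, D=knave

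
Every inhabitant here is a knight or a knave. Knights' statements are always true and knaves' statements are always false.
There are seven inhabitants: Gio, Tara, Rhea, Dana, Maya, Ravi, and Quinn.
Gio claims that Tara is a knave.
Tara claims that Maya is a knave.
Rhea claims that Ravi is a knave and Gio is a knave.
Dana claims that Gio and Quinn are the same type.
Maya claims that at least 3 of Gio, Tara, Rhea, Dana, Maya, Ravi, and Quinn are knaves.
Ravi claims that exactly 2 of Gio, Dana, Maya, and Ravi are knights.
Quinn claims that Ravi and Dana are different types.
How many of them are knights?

4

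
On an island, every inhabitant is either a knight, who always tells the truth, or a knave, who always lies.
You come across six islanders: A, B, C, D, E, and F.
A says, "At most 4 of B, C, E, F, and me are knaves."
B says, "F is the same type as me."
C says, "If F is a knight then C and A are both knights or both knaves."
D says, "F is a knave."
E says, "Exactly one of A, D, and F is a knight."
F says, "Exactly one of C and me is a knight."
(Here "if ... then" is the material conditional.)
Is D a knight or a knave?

D is a knave.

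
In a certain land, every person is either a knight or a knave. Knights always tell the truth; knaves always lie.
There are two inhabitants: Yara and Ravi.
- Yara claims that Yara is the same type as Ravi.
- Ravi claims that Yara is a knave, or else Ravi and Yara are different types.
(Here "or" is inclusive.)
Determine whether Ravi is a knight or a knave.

Ravi is a knight.

Consistent assignments: {Yara=knave, Ravi=knight}
In every consistent assignment, Ravi is a knight.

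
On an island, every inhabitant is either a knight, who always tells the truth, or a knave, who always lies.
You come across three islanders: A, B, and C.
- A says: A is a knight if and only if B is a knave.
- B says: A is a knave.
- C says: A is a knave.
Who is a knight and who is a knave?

A is a knight, B is a knave, and C is a knave.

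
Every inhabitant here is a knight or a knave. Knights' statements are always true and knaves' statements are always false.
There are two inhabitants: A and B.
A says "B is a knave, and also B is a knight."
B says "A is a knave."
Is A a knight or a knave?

A is a knave.

Consistent assignments: {A=knave, B=knight}
In every consistent assignment, A is a knave.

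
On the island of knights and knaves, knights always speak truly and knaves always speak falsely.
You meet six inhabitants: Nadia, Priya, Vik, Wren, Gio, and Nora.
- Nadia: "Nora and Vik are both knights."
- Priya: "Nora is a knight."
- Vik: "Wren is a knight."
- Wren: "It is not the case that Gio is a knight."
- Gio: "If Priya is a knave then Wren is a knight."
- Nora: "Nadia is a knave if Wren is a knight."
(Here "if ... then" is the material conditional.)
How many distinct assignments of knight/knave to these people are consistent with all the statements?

Consistent assignments:
  Nadia=knave, Priya=knight, Vik=knave, Wren=knave, Gio=knight, Nora=knight

1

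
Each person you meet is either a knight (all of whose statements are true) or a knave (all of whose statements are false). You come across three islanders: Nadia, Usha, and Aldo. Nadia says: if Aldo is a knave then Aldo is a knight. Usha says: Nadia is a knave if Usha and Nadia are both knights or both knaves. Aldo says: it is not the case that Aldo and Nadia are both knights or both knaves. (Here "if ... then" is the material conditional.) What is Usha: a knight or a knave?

Usha is a knight.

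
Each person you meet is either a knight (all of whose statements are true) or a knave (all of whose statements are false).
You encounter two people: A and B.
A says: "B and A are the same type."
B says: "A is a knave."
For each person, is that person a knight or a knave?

Knights: B. Knaves: A.

A (knave): "B and A are the same type" — false. ✓
Since B is a knight, "A is a knave" needs to be true, which holds.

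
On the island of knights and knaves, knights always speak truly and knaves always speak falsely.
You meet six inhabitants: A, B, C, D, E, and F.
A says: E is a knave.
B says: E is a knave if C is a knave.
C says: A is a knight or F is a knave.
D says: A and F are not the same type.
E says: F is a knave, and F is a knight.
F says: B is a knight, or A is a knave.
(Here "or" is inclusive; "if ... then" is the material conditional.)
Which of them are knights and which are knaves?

A is a knight, B is a knight, C is a knight, D is a knave, E is a knave, and F is a knight.

A is a knight; "E is a knave" is true, as required.
Since B is a knight, "E is a knave if C is a knave" needs to be true, which holds.
Since C is a knight, "A is a knight or F is a knave" needs to be true, which holds.
D is a knave, and the claim "A and F are not the same type" is indeed false.
E is a knave, so "F is a knave, and F is a knight" must be false — and it is.
F is a knight, so "B is a knight, or A is a knave" must be true — and it is.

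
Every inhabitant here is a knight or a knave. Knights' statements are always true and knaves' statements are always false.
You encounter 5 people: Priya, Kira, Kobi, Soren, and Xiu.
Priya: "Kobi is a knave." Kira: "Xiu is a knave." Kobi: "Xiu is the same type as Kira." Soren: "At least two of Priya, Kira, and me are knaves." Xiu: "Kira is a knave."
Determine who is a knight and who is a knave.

Priya is a knight, Kira is a knight, Kobi is a knave, Soren is a knave, and Xiu is a knave.

Since Priya is a knight, "Kobi is a knave" needs to be true, which holds.
Since Kira is a knight, "Xiu is a knave" needs to be true, which holds.
Since Kobi is a knave, "Xiu is the same type as Kira" needs to be false, which holds.
Soren (knave): "at least two of Priya, Kira, and me are knaves" — false. ✓
As a knave, Xiu's statement "Kira is a knave" should be false; it is.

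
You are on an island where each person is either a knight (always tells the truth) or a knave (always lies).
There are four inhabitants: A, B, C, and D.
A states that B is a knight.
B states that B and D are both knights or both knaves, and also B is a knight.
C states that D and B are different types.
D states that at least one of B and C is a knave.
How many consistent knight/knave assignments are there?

2

Consistent assignments:
  A=knight, B=knight, C=knave, D=knight
  A=knave, B=knave, C=knight, D=knight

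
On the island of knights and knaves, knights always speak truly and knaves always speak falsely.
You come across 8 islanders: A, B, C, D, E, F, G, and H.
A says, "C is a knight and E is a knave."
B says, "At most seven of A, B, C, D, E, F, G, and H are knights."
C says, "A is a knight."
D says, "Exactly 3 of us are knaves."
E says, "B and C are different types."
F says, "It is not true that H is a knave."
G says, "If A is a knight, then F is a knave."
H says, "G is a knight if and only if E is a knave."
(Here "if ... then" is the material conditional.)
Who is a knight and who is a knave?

As a knave, A's statement "C is a knight and E is a knave" should be False; it is.
B (knight): "at most seven of A, B, C, D, E, F, G, and H are knights" — True. ✓
C is a knave, and the claim "A is a knight" is indeed False.
D (knave): "exactly 3 of us are knaves" — False. ✓
As a knight, E's statement "B and C are different types" should be True; it is.
F is a knave; "it is not true that H is a knave" is False, as required.
G (knight): "if A is a knight, then F is a knave" — True. ✓
As a knave, H's statement "G is a knight if and only if E is a knave" should be False; it is.

A is a knave, B is a knight, C is a knave, D is a knave, E is a knight, F is a knave, G is a knight, and H is a knave.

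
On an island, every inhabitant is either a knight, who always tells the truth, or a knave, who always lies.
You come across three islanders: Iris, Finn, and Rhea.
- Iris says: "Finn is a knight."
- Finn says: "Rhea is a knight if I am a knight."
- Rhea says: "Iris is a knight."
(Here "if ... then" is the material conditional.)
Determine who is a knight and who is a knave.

Knights: Iris, Finn, and Rhea. Knaves: none.

Suppose Iris is a knave. Then Iris's statement "Finn is a knight" would have to be false. Checking the 4 ways to assign the others, none is consistent with every speaker.
(For instance, with Finn=knight, Rhea=knight, Iris's claim "Finn is a knight" comes out true where it would need to be false.)
So Iris must be a knight, making "Finn is a knight" true. Taking Iris=knight, Finn=knight, Rhea=knight, each remaining statement checks out:
  Finn (knight): "Rhea is a knight if I am a knight" — true. ✓
  Rhea (knight): "Iris is a knight" — true. ✓
This is the unique consistent assignment.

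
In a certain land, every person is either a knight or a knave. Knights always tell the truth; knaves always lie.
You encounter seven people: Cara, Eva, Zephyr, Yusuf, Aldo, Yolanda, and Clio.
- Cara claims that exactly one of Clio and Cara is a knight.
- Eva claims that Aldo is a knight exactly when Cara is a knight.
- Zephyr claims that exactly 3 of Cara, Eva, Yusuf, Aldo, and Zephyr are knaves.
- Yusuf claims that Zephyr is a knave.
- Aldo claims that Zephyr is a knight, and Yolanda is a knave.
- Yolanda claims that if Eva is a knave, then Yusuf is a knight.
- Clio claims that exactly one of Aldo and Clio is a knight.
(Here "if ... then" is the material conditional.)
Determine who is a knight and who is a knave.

Cara is a knave, Eva is a knight, Zephyr is a knight, Yusuf is a knave, Aldo is a knave, Yolanda is a knight, and Clio is a knave.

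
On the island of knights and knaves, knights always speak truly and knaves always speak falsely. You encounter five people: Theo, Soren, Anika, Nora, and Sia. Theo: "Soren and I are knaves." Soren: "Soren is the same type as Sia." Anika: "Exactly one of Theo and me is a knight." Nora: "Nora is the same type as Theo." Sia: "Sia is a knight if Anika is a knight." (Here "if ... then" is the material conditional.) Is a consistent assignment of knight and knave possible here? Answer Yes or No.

No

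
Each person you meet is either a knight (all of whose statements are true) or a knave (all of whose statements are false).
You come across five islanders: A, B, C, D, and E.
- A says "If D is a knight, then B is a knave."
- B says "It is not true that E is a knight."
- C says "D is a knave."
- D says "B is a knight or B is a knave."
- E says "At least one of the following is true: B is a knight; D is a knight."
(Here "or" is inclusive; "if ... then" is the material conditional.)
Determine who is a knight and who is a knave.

A is a knight, B is a knave, C is a knave, D is a knight, and E is a knight.

A is a knight, so "if D is a knight, then B is a knave" must be true — and it is.
B is a knave; "it is not true that E is a knight" is False, as required.
C is a knave; "D is a knave" is False, as required.
As a knight, D's statement "B is a knight or B is a knave" should be true; it is.
E is a knight, and the claim "at least one of the following is true: B is a knight; D is a knight" is indeed true.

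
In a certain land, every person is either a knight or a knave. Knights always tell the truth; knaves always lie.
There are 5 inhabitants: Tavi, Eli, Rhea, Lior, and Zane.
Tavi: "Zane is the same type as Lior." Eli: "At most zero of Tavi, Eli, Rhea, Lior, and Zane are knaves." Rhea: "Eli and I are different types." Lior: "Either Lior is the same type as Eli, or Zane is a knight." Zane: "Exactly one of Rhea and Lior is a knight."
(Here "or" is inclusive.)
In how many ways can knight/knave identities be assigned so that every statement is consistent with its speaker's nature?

Consistent assignments:
  Tavi=knight, Eli=knave, Rhea=knave, Lior=knight, Zane=knight

1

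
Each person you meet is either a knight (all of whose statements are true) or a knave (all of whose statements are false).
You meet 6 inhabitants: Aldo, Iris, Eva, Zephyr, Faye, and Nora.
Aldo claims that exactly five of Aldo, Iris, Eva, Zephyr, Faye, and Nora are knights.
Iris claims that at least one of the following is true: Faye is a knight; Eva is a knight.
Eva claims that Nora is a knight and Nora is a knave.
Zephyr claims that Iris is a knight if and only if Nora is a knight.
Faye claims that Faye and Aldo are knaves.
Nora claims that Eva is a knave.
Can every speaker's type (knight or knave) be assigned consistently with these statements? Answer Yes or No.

Checking all 64 assignments, each has at least one speaker whose statement's truth value contradicts their type.

No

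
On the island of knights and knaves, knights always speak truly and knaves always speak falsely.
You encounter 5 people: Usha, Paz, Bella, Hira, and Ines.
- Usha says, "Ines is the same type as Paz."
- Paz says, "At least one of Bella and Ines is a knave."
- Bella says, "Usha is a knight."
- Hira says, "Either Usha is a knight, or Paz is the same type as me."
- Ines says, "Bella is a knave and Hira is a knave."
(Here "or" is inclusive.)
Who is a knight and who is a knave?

Usha is a knave, Paz is a knight, Bella is a knave, Hira is a knight, and Ines is a knave.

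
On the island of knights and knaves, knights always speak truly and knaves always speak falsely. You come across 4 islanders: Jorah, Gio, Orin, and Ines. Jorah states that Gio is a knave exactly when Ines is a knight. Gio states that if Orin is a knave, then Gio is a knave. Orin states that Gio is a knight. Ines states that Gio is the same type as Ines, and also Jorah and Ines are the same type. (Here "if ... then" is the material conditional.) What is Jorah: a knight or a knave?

Jorah is a knight.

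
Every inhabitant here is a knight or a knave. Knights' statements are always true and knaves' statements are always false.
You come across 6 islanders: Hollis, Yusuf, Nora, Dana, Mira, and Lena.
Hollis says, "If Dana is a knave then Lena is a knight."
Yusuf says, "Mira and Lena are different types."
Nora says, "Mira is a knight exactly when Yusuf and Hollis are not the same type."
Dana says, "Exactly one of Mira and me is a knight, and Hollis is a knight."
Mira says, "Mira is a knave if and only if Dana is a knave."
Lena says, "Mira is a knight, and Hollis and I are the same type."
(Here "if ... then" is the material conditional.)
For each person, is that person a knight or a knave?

Hollis (knight): "if Dana is a knave then Lena is a knight" — true. ✓
Since Yusuf is a knave, "Mira and Lena are different types" needs to be false, which holds.
Since Nora is a knave, "Mira is a knight exactly when Yusuf and Hollis are not the same type" needs to be false, which holds.
Dana is a knight, and the claim "exactly one of Mira and me is a knight, and Hollis is a knight" is indeed true.
Mira (knave): "Mira is a knave if and only if Dana is a knave" — false. ✓
Lena (knave): "Mira is a knight, and Hollis and I are the same type" — false. ✓

Knights: Hollis and Dana. Knaves: Yusuf, Nora, Mira, and Lena.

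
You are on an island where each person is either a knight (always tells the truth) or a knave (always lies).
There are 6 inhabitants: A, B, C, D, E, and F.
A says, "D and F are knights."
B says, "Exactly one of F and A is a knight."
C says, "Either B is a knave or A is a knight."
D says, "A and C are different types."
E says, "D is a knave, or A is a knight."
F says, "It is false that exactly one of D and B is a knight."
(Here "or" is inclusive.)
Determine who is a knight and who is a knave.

A is a knave; "D and F are knights" is false, as required.
B is a knave; "exactly one of F and A is a knight" is false, as required.
C (knight): "either B is a knave or A is a knight" — True. ✓
D is a knight, and the claim "A and C are different types" is indeed True.
E is a knave; "D is a knave, or A is a knight" is false, as required.
Since F is a knave, "it is false that exactly one of D and B is a knight" needs to be false, which holds.

Knights: C and D. Knaves: A, B, E, and F.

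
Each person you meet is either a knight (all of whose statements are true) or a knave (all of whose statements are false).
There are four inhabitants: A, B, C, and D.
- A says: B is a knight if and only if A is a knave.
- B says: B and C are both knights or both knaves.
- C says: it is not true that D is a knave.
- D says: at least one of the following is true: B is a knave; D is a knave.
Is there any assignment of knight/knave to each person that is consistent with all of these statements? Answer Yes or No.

Yes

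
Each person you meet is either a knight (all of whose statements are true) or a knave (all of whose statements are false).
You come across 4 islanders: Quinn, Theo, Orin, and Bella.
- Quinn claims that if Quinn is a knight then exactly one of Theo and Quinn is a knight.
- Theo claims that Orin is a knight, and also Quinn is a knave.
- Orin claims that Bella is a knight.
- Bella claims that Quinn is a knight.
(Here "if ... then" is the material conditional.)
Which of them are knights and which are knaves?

Quinn is a knight, Theo is a knave, Orin is a knight, and Bella is a knight.

Suppose Quinn is a knave. Then Quinn's statement "if Quinn is a knight then exactly one of Theo and Quinn is a knight" would have to be false. Checking the 8 ways to assign the others, none is consistent with every speaker.
(For instance, with Theo=knave, Orin=knight, Bella=knight, Quinn's claim "if Quinn is a knight then exactly one of Theo and Quinn is a knight" comes out true where it would need to be false.)
So Quinn must be a knight, making "if Quinn is a knight then exactly one of Theo and Quinn is a knight" true. Taking Quinn=knight, Theo=knave, Orin=knight, Bella=knight, each remaining statement checks out:
  Theo (knave): "Orin is a knight, and also Quinn is a knave" — false. ✓
  Orin (knight): "Bella is a knight" — true. ✓
  Bella (knight): "Quinn is a knight" — true. ✓
This is the unique consistent assignment.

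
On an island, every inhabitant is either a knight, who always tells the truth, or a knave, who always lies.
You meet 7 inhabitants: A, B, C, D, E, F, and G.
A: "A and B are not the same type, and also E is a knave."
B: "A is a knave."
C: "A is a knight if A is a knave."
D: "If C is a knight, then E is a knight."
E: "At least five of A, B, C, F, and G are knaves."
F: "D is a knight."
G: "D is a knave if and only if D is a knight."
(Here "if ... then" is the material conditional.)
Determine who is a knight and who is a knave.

A is a knight, and the claim "A and B are not the same type, and also E is a knave" is indeed true.
As a knave, B's statement "A is a knave" should be false; it is.
Since C is a knight, "A is a knight if A is a knave" needs to be true, which holds.
Since D is a knave, "if C is a knight, then E is a knight" needs to be false, which holds.
E is a knave; "at least five of A, B, C, F, and G are knaves" is false, as required.
F (knave): "D is a knight" — false. ✓
G is a knave; "D is a knave if and only if D is a knight" is false, as required.

A is a knight, B is a knave, C is a knight, D is a knave, E is a knave, F is a knave, and G is a knave.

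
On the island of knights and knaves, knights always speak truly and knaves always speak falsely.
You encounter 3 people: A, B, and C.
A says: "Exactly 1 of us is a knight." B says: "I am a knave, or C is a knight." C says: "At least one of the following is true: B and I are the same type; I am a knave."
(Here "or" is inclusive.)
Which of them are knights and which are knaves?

A is a knave, B is a knight, and C is a knight.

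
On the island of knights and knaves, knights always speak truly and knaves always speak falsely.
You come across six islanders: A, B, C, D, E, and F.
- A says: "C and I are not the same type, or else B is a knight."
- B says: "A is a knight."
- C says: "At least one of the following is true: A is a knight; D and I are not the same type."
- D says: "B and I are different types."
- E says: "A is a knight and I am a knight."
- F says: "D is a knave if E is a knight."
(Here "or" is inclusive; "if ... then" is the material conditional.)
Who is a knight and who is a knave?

A is a knave, and the claim "C and I are not the same type, or else B is a knight" is indeed false.
B is a knave, and the claim "A is a knight" is indeed false.
C (knave): "at least one of the following is true: A is a knight; D and I are not the same type" — false. ✓
D is a knave; "B and I are different types" is false, as required.
As a knave, E's statement "A is a knight and I am a knight" should be false; it is.
F is a knight; "D is a knave if E is a knight" is true, as required.

A is a knave, B is a knave, C is a knave, D is a knave, E is a knave, and F is a knight.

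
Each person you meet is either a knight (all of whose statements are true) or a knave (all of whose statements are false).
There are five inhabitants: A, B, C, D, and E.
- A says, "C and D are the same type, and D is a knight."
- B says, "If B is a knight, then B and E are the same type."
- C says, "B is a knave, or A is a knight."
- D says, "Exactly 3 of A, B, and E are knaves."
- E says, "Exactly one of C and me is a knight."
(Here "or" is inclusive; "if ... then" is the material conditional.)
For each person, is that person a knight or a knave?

Knights: B and E. Knaves: A, C, and D.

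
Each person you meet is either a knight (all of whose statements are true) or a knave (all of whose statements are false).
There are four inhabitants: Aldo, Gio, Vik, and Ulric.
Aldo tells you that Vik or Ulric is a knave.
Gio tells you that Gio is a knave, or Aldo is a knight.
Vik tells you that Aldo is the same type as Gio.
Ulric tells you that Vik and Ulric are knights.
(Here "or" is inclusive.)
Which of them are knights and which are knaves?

Knights: Aldo, Gio, and Vik. Knaves: Ulric.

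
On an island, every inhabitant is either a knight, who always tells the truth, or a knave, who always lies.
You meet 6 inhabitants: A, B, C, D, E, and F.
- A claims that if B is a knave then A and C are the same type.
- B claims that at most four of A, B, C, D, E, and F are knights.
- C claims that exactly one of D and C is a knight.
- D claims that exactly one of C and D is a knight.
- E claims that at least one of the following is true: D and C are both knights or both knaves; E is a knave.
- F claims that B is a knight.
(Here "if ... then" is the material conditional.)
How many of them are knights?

4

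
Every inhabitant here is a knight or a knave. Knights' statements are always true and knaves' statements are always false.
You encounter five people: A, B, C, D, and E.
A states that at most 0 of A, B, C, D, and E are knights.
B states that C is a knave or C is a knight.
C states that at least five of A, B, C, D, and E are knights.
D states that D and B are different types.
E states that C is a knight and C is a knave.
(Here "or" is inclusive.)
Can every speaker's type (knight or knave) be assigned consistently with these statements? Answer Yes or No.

No

Checking all 32 assignments, each has at least one speaker whose statement's truth value contradicts their type.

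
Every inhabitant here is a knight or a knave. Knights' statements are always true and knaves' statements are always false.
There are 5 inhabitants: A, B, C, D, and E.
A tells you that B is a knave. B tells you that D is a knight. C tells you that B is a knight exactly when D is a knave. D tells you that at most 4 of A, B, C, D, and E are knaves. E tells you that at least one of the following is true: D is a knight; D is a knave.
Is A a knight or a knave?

Consistent assignments: {A=knave, B=knight, C=knave, D=knight, E=knight}
In every consistent assignment, A is a knave.

A is a knave.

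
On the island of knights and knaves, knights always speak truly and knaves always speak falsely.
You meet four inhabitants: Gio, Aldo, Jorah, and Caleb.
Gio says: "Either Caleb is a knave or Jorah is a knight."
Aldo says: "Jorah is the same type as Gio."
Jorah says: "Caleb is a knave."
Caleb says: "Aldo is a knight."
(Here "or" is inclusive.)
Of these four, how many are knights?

2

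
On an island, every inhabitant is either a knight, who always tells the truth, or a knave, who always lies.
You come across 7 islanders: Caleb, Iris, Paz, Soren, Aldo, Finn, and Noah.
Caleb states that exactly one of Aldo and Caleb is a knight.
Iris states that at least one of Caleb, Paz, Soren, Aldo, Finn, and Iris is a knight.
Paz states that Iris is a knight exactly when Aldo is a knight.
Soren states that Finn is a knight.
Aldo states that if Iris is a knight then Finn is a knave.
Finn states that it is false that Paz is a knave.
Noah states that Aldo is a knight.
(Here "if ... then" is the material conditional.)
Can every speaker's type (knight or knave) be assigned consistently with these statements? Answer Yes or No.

No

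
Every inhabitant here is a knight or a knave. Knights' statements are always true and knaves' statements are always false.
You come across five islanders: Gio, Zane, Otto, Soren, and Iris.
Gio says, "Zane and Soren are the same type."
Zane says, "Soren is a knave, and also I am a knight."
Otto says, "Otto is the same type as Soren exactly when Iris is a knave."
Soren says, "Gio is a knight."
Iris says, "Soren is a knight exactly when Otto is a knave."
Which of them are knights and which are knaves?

Knights: Zane, Otto, and Iris. Knaves: Gio and Soren.

Suppose Gio is a knight. Then Gio's statement "Zane and Soren are the same type" would have to be true. Checking the 16 ways to assign the others, none is consistent with every speaker.
(For instance, with Zane=knight, Otto=knight, Soren=knave, Iris=knight, Gio's claim "Zane and Soren are the same type" comes out false where it would need to be true.)
So Gio must be a knave, making "Zane and Soren are the same type" false. Taking Gio=knave, Zane=knight, Otto=knight, Soren=knave, Iris=knight, each remaining statement checks out:
  Zane (knight): "Soren is a knave, and also I am a knight" — true. ✓
  Otto (knight): "Otto is the same type as Soren exactly when Iris is a knave" — true. ✓
  Soren (knave): "Gio is a knight" — false. ✓
  Iris (knight): "Soren is a knight exactly when Otto is a knave" — true. ✓
This is the unique consistent assignment.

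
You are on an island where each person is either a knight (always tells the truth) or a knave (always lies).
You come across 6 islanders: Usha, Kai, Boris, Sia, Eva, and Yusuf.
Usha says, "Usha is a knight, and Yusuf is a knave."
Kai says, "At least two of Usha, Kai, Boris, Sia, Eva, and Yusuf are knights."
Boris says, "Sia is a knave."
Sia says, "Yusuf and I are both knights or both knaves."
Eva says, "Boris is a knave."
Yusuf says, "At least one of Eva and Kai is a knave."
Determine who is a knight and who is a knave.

Usha is a knave, Kai is a knight, Boris is a knight, Sia is a knave, Eva is a knave, and Yusuf is a knight.

Usha is a knave, and the claim "Usha is a knight, and Yusuf is a knave" is indeed false.
Kai is a knight; "at least two of Usha, Kai, Boris, Sia, Eva, and Yusuf are knights" is True, as required.
Since Boris is a knight, "Sia is a knave" needs to be True, which holds.
As a knave, Sia's statement "Yusuf and I are both knights or both knaves" should be false; it is.
Eva is a knave; "Boris is a knave" is false, as required.
Yusuf is a knight, and the claim "at least one of Eva and Kai is a knave" is indeed True.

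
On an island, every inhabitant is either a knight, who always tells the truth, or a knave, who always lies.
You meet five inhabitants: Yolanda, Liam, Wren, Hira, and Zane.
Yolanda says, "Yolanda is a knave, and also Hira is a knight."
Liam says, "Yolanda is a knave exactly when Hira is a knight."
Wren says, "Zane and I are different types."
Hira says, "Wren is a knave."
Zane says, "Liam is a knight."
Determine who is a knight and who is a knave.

Yolanda is a knave, Liam is a knave, Wren is a knight, Hira is a knave, and Zane is a knave.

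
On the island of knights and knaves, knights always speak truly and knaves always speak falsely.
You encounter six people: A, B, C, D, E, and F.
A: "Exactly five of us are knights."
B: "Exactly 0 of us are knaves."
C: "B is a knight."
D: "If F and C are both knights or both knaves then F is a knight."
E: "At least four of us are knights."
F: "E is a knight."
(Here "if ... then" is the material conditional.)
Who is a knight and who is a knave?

Knights: none. Knaves: A, B, C, D, E, and F.

A (knave): "exactly five of us are knights" — False. ✓
B is a knave; "exactly 0 of us are knaves" is False, as required.
Since C is a knave, "B is a knight" needs to be False, which holds.
Since D is a knave, "if F and C are both knights or both knaves then F is a knight" needs to be False, which holds.
Since E is a knave, "at least four of us are knights" needs to be False, which holds.
F is a knave; "E is a knight" is False, as required.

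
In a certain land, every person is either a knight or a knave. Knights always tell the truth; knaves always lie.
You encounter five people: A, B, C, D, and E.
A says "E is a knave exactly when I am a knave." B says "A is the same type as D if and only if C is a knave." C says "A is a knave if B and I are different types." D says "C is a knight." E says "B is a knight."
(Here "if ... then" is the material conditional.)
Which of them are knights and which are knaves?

Knights: B, C, D, and E. Knaves: A.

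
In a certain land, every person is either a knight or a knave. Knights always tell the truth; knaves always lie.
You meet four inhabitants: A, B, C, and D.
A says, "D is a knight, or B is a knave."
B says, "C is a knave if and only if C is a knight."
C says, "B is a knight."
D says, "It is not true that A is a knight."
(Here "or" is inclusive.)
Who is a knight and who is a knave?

A is a knight, B is a knave, C is a knave, and D is a knave.

Since A is a knight, "D is a knight, or B is a knave" needs to be true, which holds.
B is a knave, so "C is a knave if and only if C is a knight" must be false — and it is.
Since C is a knave, "B is a knight" needs to be false, which holds.
D is a knave; "it is not true that A is a knight" is false, as required.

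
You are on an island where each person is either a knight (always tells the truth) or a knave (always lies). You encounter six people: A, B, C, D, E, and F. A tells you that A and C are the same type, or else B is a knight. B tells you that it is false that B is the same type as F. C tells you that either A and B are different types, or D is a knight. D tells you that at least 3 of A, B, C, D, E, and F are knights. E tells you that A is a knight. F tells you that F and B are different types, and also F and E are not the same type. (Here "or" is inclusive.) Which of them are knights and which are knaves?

A is a knight, B is a knave, C is a knight, D is a knight, E is a knight, and F is a knave.

As a knight, A's statement "A and C are the same type, or else B is a knight" should be True; it is.
Since B is a knave, "it is false that B is the same type as F" needs to be False, which holds.
C is a knight, and the claim "either A and B are different types, or D is a knight" is indeed True.
D (knight): "at least 3 of A, B, C, D, E, and F are knights" — True. ✓
E is a knight, so "A is a knight" must be True — and it is.
F (knave): "F and B are different types, and also F and E are not the same type" — False. ✓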